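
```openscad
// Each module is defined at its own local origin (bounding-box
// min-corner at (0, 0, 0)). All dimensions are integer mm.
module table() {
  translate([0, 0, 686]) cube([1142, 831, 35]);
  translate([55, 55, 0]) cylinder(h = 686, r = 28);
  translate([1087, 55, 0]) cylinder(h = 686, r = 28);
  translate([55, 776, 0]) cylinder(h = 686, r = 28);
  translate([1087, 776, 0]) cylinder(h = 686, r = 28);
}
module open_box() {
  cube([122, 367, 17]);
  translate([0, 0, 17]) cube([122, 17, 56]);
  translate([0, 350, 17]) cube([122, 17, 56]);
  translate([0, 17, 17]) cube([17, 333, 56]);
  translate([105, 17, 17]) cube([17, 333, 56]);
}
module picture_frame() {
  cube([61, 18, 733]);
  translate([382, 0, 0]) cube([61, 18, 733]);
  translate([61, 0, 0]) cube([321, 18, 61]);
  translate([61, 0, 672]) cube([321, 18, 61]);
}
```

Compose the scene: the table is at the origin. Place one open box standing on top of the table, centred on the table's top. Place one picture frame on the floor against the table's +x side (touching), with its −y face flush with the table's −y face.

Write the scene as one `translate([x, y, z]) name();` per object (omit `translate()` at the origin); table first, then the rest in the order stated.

table();
translate([510, 232, 721]) open_box();
translate([1142, 0, 0]) picture_frame();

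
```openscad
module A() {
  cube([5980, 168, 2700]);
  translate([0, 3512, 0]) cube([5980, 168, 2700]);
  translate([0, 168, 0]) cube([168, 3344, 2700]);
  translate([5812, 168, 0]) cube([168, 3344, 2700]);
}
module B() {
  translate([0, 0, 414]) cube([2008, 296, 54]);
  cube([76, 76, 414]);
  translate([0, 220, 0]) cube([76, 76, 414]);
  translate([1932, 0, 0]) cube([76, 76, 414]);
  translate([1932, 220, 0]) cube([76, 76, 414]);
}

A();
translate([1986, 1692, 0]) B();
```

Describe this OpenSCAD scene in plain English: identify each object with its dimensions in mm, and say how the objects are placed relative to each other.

A is the wall frame of a small rectangular building: four walls, each 2700 mm tall and 168 mm thick, enclosing a footprint 5980 mm (x) by 3680 mm (y) outside-to-outside, with no floor or roof. The front and back walls (the −y and +y sides) span the full width; the two side walls fit between them.

B is a bench: a 2008×296 mm seat slab, 54 mm thick, top at z = 468 mm, on four 76×76 mm square legs flush with the seat corners and standing on z = 0.

The bench sits inside the house frame, centred.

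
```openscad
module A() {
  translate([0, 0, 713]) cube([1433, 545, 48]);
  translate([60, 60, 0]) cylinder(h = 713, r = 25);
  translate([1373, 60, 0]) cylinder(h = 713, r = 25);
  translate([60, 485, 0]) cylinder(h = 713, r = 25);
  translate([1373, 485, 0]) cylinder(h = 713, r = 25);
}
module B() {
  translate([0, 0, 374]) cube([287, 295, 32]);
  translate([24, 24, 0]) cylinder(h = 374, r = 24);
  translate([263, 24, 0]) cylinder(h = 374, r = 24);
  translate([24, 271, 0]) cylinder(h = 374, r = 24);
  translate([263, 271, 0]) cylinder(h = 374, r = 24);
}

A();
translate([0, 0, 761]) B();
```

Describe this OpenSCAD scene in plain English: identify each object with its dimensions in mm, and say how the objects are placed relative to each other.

A is a table: top 1433 mm (x) × 545 mm (y), 48 mm thick, upper face at z = 761 mm, on four round legs of 50 mm diameter, each leg's bounding box inset 35 mm from the nearest pair of top edges, running from z = 0 to the bottom of the top.

B is a four-legged stool. The seat is a 287×295×32 mm slab whose top surface is at z = 406 mm; four round legs, each 48 mm in diameter, run from the floor (z = 0) to the underside of the seat, each leg's axis is inset half a diameter from the nearest pair of seat edges (so the leg's bounding box is flush with the corner).

The stool is on top of the table.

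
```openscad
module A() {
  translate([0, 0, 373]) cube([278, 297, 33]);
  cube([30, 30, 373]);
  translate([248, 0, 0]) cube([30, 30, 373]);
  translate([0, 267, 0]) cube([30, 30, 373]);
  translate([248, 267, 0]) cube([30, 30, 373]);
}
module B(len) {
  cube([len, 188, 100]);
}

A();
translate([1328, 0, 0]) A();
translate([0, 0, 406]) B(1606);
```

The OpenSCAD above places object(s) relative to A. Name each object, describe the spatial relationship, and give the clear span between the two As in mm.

Second stool starts at x = 1328; first ends at x = 278; clear span = 1328 − 278 = 1050 mm.

A is a stool. B is a beam. A beam spans the tops of two stools. The clear span between the two stools is 1050 mm.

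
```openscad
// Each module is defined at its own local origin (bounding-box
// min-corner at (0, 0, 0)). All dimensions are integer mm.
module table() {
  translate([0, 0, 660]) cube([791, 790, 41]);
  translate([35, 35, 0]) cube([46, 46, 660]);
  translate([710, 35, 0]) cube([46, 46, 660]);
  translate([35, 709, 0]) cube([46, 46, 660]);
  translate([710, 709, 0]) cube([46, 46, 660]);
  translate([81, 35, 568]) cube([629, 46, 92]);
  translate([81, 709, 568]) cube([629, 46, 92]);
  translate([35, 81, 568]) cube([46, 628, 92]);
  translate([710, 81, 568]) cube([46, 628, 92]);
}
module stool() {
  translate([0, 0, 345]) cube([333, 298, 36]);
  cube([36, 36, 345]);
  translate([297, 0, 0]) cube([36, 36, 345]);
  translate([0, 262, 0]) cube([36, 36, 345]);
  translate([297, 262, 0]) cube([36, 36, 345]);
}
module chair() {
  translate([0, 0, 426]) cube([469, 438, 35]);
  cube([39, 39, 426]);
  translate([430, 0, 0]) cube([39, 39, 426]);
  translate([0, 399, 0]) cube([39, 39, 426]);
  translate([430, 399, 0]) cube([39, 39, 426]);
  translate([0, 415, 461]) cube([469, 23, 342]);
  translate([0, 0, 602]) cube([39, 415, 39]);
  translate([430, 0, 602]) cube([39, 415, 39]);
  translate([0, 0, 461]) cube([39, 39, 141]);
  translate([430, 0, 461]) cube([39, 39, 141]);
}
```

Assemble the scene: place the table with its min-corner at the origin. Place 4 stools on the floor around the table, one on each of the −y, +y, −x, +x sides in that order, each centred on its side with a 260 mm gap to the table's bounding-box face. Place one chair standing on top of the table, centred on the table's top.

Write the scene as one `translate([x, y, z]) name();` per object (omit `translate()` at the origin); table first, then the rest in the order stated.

table();
translate([229, -558, 0]) stool();
translate([229, 1050, 0]) stool();
translate([-593, 246, 0]) stool();
translate([1051, 246, 0]) stool();
translate([161, 176, 701]) chair();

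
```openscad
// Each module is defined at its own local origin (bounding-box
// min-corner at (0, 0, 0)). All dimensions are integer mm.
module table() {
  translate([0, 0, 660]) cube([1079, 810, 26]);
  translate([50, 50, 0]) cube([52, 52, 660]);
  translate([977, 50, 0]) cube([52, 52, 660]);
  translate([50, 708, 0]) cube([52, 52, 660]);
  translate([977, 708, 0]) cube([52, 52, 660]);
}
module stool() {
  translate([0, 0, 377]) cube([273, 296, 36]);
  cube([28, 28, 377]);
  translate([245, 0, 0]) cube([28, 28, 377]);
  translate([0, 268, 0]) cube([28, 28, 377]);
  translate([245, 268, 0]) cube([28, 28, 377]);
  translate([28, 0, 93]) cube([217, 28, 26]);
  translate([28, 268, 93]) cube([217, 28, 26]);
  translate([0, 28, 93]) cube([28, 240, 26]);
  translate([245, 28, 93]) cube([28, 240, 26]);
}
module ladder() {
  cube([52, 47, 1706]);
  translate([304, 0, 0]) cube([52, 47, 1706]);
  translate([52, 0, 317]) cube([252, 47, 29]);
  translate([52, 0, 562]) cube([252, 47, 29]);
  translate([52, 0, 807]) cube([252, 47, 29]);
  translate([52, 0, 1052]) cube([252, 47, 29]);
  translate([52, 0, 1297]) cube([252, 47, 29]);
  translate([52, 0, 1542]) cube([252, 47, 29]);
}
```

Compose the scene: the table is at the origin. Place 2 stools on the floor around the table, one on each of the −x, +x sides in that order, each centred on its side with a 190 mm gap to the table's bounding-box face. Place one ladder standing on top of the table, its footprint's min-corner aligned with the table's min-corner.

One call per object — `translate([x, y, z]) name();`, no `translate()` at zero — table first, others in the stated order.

table();
translate([-463, 257, 0]) stool();
translate([1269, 257, 0]) stool();
translate([0, 0, 686]) ladder();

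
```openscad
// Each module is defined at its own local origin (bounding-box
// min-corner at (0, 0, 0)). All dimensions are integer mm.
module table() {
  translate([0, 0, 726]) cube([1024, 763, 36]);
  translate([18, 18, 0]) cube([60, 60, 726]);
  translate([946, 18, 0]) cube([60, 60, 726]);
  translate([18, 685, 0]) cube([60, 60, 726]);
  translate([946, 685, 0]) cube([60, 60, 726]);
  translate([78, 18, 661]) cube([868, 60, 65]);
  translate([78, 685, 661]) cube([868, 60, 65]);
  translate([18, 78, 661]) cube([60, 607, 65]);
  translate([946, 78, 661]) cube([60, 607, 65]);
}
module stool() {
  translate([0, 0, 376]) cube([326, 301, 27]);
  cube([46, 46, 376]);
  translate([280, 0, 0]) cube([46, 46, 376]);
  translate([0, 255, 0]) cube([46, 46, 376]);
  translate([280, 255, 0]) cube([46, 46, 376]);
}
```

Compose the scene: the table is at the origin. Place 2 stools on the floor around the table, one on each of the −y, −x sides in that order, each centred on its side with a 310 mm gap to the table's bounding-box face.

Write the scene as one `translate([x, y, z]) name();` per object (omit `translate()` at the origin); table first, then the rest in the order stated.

table();
translate([349, -611, 0]) stool();
translate([-636, 231, 0]) stool();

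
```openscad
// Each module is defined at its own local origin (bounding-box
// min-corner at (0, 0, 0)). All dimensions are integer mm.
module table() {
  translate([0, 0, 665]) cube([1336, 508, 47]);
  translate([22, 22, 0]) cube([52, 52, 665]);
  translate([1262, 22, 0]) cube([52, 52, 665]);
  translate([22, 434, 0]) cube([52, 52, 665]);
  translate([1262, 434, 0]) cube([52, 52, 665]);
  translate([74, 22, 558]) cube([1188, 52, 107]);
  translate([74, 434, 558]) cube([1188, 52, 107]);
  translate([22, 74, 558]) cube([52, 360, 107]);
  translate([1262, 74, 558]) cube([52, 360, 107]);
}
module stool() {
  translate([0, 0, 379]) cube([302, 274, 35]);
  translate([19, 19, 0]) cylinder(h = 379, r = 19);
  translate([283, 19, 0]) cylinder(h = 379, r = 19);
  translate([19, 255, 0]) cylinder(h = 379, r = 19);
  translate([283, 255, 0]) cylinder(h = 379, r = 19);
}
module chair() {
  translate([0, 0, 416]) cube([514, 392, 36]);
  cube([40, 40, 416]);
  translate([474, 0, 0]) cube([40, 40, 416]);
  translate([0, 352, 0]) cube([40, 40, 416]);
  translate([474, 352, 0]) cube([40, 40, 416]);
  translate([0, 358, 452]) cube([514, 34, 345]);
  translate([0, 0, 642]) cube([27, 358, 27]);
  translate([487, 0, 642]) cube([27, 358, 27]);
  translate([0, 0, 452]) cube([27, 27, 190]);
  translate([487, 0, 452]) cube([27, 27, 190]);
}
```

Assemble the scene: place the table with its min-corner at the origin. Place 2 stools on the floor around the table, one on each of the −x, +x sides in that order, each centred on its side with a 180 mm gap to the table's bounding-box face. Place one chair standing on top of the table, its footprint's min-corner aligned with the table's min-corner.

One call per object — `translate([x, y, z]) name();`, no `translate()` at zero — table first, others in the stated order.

table();
translate([-482, 117, 0]) stool();
translate([1516, 117, 0]) stool();
translate([0, 0, 712]) chair();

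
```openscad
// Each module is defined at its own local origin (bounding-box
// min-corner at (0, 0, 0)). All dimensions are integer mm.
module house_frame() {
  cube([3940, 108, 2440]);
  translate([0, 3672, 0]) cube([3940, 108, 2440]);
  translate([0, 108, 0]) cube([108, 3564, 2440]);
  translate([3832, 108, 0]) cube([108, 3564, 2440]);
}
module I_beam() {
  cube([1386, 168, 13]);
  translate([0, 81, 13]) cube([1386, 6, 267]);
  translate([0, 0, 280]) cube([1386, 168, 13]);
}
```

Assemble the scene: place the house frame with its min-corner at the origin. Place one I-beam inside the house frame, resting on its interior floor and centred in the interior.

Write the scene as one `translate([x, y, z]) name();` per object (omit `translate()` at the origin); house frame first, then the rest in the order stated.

house_frame();
translate([1277, 1806, 0]) I_beam();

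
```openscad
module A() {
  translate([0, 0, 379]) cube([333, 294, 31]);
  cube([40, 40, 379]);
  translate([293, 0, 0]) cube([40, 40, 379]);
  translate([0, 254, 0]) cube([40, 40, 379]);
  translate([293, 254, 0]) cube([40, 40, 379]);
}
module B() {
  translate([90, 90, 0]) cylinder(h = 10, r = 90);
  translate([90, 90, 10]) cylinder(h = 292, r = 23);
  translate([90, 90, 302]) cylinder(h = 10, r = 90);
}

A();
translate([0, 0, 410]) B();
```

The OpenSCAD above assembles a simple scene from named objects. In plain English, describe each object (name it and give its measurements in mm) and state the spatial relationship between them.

A is a four-legged stool. The seat is a 333×294×31 mm slab whose top surface is at z = 410 mm; four square legs, each 40×40 mm in cross-section, run from the floor (z = 0) to the underside of the seat, each flush with a corner of the seat.

B is a spool: two coaxial disc flanges of radius 90 mm and thickness 10 mm, joined by a core cylinder of radius 23 mm and height 292 mm. The lower flange rests on z = 0 and the three cylinders share a vertical axis.

The spool is on top of the stool.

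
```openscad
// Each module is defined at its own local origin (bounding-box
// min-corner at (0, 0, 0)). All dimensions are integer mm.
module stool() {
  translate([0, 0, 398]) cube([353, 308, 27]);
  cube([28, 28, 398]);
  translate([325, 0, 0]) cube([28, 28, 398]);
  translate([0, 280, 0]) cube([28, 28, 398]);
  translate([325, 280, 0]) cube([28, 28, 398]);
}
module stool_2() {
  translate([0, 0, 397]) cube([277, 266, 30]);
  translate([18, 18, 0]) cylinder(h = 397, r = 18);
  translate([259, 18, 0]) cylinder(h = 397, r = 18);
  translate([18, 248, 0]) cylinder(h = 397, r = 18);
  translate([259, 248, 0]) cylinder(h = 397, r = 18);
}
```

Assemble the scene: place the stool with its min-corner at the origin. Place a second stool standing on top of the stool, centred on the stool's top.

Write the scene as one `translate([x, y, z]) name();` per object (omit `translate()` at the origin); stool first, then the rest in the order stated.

stool();
translate([38, 21, 425]) stool_2();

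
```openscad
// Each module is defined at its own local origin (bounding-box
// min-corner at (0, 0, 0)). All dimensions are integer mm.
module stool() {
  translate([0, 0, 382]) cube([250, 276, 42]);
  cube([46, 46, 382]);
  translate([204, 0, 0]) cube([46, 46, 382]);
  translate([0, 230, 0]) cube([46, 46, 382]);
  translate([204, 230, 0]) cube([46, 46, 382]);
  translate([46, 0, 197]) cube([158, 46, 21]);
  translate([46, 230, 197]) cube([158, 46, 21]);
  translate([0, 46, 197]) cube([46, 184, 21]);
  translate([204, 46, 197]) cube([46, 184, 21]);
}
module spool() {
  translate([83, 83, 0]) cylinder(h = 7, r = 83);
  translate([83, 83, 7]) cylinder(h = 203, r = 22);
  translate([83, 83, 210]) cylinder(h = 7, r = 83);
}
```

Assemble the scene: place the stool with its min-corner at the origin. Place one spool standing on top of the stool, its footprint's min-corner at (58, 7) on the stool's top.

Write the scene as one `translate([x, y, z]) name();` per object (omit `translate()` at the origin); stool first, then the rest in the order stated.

stool();
translate([58, 7, 424]) spool();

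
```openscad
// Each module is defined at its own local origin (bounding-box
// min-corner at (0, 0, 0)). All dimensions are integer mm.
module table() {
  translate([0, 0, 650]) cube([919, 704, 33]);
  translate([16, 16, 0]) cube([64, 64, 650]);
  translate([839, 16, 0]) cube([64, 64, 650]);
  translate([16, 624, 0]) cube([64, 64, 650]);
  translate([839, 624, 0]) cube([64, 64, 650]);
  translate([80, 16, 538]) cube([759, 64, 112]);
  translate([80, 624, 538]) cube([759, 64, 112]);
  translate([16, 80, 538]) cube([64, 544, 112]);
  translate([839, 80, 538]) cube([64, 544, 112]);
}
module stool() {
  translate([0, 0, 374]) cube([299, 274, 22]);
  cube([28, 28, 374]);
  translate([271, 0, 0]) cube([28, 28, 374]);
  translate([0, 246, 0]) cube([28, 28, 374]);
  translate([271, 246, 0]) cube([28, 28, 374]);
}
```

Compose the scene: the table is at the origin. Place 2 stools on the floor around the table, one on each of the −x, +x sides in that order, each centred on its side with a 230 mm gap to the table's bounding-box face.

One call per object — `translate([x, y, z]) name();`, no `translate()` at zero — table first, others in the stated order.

table();
translate([-529, 215, 0]) stool();
translate([1149, 215, 0]) stool();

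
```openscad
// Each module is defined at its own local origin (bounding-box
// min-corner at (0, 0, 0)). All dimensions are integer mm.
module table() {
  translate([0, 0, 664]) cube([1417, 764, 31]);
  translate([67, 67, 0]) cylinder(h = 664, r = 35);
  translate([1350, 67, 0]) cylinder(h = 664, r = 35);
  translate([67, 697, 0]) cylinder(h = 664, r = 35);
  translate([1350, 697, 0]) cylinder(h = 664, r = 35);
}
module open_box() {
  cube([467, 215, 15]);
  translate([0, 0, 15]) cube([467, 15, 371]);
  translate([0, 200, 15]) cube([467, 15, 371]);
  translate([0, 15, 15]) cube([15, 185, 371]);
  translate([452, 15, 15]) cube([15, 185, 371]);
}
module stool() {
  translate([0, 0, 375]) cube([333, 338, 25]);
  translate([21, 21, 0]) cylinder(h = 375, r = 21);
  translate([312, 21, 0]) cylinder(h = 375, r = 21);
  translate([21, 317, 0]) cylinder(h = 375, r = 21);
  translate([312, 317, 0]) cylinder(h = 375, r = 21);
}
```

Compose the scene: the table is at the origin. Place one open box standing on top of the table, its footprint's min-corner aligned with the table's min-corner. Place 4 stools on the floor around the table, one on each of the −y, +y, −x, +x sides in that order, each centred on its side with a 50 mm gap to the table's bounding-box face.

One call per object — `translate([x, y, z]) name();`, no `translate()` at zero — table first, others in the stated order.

table();
translate([0, 0, 695]) open_box();
translate([542, -388, 0]) stool();
translate([542, 814, 0]) stool();
translate([-383, 213, 0]) stool();
translate([1467, 213, 0]) stool();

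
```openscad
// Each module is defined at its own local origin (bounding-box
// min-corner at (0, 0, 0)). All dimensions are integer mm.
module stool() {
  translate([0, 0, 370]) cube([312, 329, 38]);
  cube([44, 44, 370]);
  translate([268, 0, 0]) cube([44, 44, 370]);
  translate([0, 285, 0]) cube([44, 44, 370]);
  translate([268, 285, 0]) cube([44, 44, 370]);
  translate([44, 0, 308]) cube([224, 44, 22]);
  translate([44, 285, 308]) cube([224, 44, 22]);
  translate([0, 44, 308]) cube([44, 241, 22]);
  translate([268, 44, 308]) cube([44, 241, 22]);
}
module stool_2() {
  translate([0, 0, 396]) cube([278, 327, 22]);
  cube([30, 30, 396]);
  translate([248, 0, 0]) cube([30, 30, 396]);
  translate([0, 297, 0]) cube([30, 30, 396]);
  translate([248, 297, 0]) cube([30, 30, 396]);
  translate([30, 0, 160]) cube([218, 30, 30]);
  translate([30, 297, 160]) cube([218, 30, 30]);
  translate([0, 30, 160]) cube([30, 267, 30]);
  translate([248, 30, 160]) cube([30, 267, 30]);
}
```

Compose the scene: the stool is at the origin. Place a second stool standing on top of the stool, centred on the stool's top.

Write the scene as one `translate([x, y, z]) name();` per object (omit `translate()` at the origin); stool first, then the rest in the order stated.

stool();
translate([17, 1, 408]) stool_2();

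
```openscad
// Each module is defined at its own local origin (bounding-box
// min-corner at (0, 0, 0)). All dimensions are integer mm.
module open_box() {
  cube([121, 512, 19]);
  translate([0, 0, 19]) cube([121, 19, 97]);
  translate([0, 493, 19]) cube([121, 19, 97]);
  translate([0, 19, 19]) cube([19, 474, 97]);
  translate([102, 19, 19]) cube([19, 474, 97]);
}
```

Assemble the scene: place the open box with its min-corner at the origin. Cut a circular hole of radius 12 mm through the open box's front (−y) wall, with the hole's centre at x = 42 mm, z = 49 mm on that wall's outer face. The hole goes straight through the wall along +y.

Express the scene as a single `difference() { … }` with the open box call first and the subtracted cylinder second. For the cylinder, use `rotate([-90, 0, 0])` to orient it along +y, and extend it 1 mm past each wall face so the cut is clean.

difference() {
  open_box();
  translate([42, -1, 49]) rotate([-90, 0, 0]) cylinder(h = 21, r = 12);
}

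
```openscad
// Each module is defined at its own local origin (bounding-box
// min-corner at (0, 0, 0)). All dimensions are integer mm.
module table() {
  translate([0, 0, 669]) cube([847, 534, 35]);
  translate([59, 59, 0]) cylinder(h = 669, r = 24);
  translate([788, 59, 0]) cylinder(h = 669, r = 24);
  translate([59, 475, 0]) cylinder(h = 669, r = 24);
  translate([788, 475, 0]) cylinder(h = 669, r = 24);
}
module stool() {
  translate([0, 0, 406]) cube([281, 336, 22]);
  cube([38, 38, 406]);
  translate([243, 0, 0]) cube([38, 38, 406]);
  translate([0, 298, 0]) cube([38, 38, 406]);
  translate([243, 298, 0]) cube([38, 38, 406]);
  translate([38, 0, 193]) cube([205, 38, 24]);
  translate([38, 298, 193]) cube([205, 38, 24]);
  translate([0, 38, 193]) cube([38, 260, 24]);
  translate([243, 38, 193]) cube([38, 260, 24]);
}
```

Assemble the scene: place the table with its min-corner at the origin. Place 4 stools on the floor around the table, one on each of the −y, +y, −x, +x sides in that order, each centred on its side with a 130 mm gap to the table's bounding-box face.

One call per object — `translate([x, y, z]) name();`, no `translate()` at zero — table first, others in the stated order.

table();
translate([283, -466, 0]) stool();
translate([283, 664, 0]) stool();
translate([-411, 99, 0]) stool();
translate([977, 99, 0]) stool();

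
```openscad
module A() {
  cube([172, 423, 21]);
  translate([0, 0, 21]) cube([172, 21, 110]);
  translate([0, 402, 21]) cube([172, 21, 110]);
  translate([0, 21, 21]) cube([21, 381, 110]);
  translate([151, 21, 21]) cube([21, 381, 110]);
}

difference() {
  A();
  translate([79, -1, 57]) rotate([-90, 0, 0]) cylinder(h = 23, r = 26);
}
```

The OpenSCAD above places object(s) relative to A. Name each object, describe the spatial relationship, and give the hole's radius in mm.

The subtracted cylinder has r = 26 mm.

A is an open box. The open box has a circular hole through its front wall. The hole's radius is 26 mm.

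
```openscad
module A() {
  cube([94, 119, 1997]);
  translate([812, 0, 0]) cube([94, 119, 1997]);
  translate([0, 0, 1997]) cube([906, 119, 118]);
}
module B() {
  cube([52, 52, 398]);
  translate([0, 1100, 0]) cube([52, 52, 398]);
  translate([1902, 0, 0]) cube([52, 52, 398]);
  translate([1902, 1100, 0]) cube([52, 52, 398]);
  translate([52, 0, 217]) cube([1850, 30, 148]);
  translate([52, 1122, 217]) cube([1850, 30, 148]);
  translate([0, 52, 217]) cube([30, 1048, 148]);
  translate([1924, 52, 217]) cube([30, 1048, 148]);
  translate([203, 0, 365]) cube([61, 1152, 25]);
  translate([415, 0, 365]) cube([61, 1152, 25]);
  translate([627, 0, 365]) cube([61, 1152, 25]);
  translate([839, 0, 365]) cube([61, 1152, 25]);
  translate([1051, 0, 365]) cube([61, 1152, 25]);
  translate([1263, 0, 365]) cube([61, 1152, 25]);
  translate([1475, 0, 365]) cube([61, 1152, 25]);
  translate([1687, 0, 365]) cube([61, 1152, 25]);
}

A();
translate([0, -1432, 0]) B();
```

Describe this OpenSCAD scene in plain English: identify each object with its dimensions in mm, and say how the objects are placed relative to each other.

A is a rectangular door frame: two vertical jambs of 94×119 mm section, 1997 mm tall, with a clear opening 718 mm wide between their inner faces. A header 118 mm tall and 119 mm deep lies on top of the jambs and spans the full outside width.

B is a bed frame 1954 mm long (x) by 1152 mm wide (y). Four 52×52 mm corner posts, 398 mm tall, at the corners of the footprint. Four rails of 30 mm thickness and 148 mm height run between adjacent posts with their undersides at z = 217 mm, their outer faces flush with the outside of the frame (the two x-running rails run between the posts' inner faces; the two y-running rails run between the posts' inner faces). 8 slats, each 61 mm wide (x) and 25 mm thick, lie across the top of the two x-running rails, running the full 1152 mm width of the frame in y; the slats are evenly spaced along x between the inner faces of the end posts with equal gaps (rounded down to the nearest mm) at the −x end and between each pair — any rounding remainder accumulates at the +x end.

The bed frame is on the floor beside the door frame on its −y side.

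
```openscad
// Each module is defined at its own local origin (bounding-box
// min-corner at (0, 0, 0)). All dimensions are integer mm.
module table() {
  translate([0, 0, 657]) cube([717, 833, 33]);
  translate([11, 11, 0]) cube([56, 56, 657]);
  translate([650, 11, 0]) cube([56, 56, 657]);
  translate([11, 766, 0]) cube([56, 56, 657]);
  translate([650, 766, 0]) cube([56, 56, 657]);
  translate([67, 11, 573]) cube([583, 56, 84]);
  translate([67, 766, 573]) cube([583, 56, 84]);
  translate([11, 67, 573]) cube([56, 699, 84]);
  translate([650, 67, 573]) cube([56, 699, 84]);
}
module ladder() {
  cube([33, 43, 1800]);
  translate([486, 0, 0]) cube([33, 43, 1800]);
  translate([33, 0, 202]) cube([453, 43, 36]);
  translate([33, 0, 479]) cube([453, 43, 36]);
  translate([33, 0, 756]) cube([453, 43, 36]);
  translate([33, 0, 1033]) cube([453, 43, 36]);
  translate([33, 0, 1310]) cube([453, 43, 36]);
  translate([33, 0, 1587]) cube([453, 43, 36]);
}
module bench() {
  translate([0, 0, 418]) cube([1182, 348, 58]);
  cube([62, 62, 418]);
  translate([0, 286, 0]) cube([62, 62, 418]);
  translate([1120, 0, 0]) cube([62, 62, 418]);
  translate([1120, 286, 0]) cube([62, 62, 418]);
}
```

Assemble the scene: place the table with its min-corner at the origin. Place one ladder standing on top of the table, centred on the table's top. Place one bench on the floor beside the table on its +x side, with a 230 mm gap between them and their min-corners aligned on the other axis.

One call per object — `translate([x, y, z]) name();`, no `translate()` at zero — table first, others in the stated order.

table();
translate([99, 395, 690]) ladder();
translate([947, 0, 0]) bench();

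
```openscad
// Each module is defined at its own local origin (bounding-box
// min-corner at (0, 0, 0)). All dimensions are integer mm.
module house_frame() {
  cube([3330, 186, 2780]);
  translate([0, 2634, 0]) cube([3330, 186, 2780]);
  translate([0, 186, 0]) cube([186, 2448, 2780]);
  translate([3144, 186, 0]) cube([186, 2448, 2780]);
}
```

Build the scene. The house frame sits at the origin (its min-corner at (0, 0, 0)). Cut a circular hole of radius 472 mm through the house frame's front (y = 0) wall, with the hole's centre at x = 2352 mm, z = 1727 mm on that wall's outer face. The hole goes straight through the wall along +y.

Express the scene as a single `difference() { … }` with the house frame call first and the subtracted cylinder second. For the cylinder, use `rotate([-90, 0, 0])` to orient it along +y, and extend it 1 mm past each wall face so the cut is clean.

difference() {
  house_frame();
  translate([2352, -1, 1727]) rotate([-90, 0, 0]) cylinder(h = 188, r = 472);
}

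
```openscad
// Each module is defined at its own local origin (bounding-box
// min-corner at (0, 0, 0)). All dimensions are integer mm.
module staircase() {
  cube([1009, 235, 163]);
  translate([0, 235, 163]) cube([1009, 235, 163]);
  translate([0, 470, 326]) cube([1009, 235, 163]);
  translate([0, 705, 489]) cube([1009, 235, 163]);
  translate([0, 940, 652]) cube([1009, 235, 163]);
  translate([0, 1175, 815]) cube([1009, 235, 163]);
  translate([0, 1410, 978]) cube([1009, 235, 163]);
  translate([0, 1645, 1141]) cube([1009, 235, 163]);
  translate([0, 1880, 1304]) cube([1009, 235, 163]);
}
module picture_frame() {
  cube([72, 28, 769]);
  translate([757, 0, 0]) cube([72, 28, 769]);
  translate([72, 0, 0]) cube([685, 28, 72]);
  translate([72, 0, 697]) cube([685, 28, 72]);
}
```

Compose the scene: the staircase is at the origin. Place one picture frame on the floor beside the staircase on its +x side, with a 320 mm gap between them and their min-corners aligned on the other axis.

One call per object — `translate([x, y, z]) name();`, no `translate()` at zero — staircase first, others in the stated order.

staircase();
translate([1329, 0, 0]) picture_frame();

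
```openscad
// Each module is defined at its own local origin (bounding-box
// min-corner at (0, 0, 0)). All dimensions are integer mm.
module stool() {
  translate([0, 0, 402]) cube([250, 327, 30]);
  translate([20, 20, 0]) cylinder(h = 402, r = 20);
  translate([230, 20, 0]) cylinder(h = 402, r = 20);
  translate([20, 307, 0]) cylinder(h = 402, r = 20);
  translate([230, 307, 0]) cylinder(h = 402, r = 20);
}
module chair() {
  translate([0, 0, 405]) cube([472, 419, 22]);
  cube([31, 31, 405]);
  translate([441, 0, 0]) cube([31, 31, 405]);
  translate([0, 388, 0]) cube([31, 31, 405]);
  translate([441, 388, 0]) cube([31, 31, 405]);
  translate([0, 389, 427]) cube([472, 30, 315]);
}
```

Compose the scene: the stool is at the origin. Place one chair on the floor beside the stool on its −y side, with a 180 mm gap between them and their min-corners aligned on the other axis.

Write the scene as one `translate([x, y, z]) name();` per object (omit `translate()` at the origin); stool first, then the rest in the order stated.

stool();
translate([0, -599, 0]) chair();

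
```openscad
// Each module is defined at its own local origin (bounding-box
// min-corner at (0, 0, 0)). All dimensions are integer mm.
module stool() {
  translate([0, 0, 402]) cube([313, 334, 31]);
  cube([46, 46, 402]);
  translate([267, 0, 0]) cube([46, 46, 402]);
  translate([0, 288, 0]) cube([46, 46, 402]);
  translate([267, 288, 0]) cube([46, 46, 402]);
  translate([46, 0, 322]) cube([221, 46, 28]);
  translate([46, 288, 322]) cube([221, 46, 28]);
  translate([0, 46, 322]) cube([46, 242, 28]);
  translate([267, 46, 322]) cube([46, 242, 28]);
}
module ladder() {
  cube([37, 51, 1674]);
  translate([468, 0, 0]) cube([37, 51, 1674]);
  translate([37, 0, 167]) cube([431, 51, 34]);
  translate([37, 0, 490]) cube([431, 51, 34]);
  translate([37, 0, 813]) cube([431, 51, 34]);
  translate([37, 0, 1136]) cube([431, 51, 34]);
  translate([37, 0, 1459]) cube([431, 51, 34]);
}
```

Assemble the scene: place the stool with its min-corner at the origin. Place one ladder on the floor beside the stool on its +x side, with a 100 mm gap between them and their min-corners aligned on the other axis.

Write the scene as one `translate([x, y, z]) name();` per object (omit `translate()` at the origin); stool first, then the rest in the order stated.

stool();
translate([413, 0, 0]) ladder();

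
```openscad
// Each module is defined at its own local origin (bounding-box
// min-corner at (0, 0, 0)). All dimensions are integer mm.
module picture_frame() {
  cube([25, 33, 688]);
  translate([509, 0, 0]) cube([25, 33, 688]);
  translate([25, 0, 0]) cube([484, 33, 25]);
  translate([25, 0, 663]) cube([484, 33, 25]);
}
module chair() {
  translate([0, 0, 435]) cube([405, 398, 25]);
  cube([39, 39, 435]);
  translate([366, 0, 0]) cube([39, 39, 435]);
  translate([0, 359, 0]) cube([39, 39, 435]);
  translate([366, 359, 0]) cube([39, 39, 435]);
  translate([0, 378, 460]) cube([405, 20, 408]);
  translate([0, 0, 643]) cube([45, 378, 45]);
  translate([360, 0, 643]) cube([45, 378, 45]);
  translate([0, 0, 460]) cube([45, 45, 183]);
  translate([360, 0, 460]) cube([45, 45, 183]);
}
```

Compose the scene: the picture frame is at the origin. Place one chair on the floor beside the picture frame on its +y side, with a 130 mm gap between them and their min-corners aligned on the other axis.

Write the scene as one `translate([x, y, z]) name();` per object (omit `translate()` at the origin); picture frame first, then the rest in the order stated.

picture_frame();
translate([0, 163, 0]) chair();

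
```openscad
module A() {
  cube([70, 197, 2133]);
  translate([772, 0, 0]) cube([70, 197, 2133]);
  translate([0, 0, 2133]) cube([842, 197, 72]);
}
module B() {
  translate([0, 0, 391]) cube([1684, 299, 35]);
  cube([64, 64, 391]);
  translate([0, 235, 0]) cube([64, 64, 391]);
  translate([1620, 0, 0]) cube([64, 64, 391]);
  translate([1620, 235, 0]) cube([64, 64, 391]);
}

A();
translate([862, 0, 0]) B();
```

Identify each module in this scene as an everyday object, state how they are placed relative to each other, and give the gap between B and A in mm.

A is a door frame. B is a bench. The bench is on the floor beside the door frame on its +x side. The gap between the bench and the door frame is 20 mm.

The bench's nearest face is 20 mm from the door frame's +x face.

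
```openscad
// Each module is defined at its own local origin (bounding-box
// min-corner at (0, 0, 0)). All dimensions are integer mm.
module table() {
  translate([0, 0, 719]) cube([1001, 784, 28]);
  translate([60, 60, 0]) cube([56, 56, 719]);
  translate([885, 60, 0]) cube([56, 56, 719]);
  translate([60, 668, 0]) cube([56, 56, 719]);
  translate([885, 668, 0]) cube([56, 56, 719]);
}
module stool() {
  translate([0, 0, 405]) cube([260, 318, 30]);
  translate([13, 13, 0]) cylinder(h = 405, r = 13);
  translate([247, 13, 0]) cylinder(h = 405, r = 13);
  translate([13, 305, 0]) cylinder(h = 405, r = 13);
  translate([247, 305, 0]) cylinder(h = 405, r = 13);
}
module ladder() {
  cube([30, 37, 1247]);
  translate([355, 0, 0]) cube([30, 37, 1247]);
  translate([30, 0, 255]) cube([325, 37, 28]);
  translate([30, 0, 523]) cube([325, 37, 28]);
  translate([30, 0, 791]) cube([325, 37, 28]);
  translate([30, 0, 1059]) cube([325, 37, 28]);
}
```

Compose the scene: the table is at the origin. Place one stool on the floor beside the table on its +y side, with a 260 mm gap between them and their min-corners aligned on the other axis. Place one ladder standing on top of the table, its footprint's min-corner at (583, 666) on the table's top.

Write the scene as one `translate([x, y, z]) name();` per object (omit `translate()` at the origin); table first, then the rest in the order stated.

table();
translate([0, 1044, 0]) stool();
translate([583, 666, 747]) ladder();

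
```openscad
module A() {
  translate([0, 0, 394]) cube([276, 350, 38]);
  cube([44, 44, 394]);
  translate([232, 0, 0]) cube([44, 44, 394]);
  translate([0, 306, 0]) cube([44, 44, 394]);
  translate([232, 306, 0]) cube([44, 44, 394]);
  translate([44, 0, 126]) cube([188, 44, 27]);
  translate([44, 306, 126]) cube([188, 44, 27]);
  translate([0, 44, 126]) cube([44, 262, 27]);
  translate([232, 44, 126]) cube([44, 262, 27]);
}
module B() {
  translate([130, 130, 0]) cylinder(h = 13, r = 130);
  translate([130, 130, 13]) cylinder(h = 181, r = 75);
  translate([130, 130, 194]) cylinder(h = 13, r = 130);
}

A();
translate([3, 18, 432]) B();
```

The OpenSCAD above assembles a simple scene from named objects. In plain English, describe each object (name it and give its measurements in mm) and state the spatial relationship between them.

A is a simple wooden stool: a rectangular seat 276 mm (x) by 350 mm (y), 38 mm thick, top face at z = 432 mm, on four square legs, each 44×44 mm in cross-section. The legs rest on z = 0, each flush with a corner of the seat. Four stretchers, 44 mm wide and 27 mm tall, connect adjacent legs with their undersides at z = 126 mm, each running between the inner faces of the legs it joins and aligned with the legs' outer faces on the other axis.

B is a spool: two coaxial disc flanges of radius 130 mm and thickness 13 mm, joined by a core cylinder of radius 75 mm and height 181 mm. The lower flange rests on z = 0 and the three cylinders share a vertical axis.

The spool is on top of the stool.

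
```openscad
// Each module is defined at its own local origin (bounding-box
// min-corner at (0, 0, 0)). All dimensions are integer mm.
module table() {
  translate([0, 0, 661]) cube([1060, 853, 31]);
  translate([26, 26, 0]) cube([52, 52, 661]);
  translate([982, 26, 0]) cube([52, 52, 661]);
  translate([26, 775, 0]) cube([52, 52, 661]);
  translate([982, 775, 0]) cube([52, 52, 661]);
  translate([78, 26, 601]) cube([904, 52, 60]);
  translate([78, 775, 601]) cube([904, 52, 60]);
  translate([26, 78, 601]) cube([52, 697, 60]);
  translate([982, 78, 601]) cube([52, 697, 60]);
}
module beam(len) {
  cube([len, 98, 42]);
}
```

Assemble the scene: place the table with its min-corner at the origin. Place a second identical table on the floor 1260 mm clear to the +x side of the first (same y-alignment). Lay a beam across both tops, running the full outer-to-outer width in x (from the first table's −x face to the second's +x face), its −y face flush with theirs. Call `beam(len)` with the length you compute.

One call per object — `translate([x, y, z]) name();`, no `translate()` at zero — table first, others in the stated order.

table();
translate([2320, 0, 0]) table();
translate([0, 0, 692]) beam(3380);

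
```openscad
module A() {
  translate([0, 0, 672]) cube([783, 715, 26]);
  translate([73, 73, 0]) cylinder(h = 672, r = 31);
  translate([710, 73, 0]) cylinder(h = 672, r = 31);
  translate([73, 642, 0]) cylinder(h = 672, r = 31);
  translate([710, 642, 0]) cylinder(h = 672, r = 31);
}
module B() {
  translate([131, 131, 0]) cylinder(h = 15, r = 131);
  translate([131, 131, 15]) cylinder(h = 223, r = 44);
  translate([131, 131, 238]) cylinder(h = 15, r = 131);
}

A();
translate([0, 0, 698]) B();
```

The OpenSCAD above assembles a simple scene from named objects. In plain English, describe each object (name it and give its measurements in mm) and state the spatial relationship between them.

A is a rectangular dining table. The top is 783×715×26 mm with its upper surface at z = 698 mm. It stands on four round legs of 62 mm diameter, each leg's bounding box inset 42 mm from the nearest pair of top edges, running from the floor to the underside of the top.

B is a spool: two coaxial disc flanges of radius 131 mm and thickness 15 mm, joined by a core cylinder of radius 44 mm and height 223 mm. The lower flange rests on z = 0 and the three cylinders share a vertical axis.

The spool is on top of the table.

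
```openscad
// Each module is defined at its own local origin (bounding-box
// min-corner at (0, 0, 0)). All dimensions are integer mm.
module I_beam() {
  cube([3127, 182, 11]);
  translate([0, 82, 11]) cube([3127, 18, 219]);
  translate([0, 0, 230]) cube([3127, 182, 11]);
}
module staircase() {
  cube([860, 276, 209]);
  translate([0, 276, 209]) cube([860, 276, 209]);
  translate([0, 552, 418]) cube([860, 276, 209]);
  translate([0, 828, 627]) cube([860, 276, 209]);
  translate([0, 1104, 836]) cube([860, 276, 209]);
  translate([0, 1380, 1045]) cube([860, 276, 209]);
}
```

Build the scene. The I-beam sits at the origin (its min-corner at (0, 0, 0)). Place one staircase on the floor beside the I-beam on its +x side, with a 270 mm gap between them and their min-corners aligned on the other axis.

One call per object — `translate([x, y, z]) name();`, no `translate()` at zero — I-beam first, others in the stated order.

I_beam();
translate([3397, 0, 0]) staircase();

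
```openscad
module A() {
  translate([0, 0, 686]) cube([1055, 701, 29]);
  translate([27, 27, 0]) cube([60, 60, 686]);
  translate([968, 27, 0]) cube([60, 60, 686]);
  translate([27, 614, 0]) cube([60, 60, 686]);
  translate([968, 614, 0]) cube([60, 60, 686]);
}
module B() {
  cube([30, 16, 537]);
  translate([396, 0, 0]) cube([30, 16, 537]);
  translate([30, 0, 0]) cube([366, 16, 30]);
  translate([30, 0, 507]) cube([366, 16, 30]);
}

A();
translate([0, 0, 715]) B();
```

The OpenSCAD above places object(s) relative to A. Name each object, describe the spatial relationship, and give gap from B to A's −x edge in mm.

A is a table. B is a picture frame. The picture frame is on top of the table. The gap from the picture frame to the table's −x edge is 0 mm.

The picture frame's min-x is at 0; the table's min-x is 0; gap = 0 mm.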